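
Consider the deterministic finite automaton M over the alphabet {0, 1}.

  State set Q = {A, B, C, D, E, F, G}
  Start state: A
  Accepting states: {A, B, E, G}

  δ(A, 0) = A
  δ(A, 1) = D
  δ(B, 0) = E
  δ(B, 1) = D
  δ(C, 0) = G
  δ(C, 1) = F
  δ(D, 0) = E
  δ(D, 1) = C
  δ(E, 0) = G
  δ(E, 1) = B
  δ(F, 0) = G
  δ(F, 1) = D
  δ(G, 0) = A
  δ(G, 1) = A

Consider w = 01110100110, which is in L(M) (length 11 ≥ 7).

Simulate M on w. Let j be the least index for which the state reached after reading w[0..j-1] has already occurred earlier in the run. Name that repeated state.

State sequence: A -0-> A -1-> D -1-> C -1-> F -0-> G -1-> A -0-> A -0-> A -1-> D -1-> C -0-> G
First repeat at step 1: A was already visited.

The earliest repeat is at step j = 1: M is in A, which it already visited at step i = 0.
The DFA has 7 states, so the proof of the pumping lemma guarantees a repeated state among the first 7+1 visited; the segment between the two visits is the pumpable y.

A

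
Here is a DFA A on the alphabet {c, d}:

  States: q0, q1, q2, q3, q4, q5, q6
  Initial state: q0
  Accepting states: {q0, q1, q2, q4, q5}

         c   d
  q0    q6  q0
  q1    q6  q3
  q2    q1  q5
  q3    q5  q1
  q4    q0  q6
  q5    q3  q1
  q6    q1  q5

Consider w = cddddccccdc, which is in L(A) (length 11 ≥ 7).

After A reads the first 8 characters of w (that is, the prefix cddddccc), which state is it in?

q6

Run of A on the first 8 characters of w = c d d d d c c c:
  step 0: q0  (start)
  step 1: q6  (read c: q0→q6)
  step 2: q5  (read d: q6→q5)
  step 3: q1  (read d: q5→q1)
  step 4: q3  (read d: q1→q3)
  step 5: q1  (read d: q3→q1)
  step 6: q6  (read c: q1→q6)
  step 7: q1  (read c: q6→q1)
  step 8: q6  (read c: q1→q6)

After reading 8 characters, A is in state q6.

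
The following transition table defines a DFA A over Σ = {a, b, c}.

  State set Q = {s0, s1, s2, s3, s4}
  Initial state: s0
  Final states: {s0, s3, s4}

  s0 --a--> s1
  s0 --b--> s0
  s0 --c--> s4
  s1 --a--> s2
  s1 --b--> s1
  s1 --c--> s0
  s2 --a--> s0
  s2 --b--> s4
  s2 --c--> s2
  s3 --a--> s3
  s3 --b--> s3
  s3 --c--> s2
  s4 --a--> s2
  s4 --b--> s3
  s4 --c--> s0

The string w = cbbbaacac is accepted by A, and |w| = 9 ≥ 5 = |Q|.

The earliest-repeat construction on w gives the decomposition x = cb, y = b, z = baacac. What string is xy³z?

xy^3z = cb·b·b·b·baacac = cbbbbbaacac.
Reading y = b takes A from s3 back to s3, so after x·y·y·y the machine is still in s3, and z then leads to the accepting state s4. Hence cbbbbbaacac ∈ L(A).

cbbbbbaacac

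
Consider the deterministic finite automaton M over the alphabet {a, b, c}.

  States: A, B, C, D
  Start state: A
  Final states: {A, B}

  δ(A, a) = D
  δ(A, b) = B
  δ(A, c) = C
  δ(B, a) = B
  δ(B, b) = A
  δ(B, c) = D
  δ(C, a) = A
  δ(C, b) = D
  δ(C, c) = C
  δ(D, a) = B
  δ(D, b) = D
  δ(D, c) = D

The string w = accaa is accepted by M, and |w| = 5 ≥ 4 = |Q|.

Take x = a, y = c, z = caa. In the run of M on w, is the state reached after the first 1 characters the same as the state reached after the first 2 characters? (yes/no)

yes

Run of M on the first 2 characters of w = a c:
  step 0: A  (start)
  step 1: D  (read a: A→D)
  step 2: D  (read c: D→D)

After x (step 1): D. After xy (step 2): D.
They match, so y = c drives M around a cycle from D back to itself; pumping y any number of times keeps M in D before reading z, and xyⁱz ∈ L(M) for every i ≥ 0.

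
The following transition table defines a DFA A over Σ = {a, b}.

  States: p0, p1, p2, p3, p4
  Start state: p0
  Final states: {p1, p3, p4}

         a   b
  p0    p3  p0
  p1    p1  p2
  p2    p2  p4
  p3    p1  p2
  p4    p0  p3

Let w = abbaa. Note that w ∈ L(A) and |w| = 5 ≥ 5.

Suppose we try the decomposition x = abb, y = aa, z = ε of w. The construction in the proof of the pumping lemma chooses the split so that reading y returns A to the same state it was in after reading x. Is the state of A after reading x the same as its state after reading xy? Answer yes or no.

Run of A on the first 5 characters of w = a b b a a:
  step 0: p0  (start)
  step 1: p3  (read a: p0→p3)
  step 2: p2  (read b: p3→p2)
  step 3: p4  (read b: p2→p4)
  step 4: p0  (read a: p4→p0)
  step 5: p3  (read a: p0→p3)

After x (step 3): p4. After xy (step 5): p3.
They differ (p4 ≠ p3), so y is not a cycle from the state after x; this split is not the one the pumping-lemma construction produces, and pumping y need not keep the string in L(A).

no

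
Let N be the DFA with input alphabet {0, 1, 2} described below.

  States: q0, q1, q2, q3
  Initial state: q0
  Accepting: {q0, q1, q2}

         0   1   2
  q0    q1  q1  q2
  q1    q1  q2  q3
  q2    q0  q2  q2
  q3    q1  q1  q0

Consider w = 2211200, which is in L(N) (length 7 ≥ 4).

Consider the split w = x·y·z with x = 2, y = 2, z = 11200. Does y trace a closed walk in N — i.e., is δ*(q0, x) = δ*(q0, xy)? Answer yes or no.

Run of N on the first 2 characters of w = 2 2:
  step 0: q0  (start)
  step 1: q2  (read 2: q0→q2)
  step 2: q2  (read 2: q2→q2)

After x (step 1): q2. After xy (step 2): q2.
They match, so y = 2 drives N around a cycle from q2 back to itself; pumping y any number of times keeps N in q2 before reading z, and xyⁱz ∈ L(N) for every i ≥ 0.

yes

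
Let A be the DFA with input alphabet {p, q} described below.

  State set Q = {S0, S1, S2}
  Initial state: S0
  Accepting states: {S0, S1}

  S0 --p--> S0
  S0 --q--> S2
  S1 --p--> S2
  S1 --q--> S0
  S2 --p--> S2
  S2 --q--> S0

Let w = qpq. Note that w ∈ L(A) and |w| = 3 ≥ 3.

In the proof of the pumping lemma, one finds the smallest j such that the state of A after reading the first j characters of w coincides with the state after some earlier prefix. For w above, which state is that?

State sequence: S0 -q-> S2 -p-> S2 -q-> S0
First repeat at step 2: S2 was already visited.

The earliest repeat is at step j = 2: A is in S2, which it already visited at step i = 1.
With |Q| = 3, pigeonhole forces a state repeat no later than step 3; the substring read between the first and second visits to that state can be pumped.

S2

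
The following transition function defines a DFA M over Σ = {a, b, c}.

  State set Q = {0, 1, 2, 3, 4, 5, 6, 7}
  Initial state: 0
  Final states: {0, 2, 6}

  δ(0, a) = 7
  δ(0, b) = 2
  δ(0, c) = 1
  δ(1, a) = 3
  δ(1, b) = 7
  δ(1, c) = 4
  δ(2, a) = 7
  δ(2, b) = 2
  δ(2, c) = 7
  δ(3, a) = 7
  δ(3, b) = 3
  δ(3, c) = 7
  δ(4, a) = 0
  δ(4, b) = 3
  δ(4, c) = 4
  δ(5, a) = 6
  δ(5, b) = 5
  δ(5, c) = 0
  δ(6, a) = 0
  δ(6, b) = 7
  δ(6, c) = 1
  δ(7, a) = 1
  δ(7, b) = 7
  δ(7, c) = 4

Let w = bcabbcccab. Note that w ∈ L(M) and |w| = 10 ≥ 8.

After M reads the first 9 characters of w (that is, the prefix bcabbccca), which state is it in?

0

State sequence: 0 -b-> 2 -c-> 7 -a-> 1 -b-> 7 -b-> 7 -c-> 4 -c-> 4 -c-> 4 -a-> 0

After reading 9 characters, M is in state 0.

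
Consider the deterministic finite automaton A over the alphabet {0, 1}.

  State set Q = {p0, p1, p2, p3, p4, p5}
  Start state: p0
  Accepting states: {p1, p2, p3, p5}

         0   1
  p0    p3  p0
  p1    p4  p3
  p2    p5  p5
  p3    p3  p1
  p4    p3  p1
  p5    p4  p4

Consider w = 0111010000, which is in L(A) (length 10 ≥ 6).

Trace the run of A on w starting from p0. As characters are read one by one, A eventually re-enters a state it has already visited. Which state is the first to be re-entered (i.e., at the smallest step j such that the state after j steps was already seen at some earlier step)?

Run of A on w = 0 1 1 1 0 1 0 0 0 0:
  step 0: p0  (start)
  step 1: p3  (read 0: p0→p3)
  step 2: p1  (read 1: p3→p1)
  step 3: p3  (read 1: p1→p3)   ← first repeat (p3 seen earlier)
  step 4: p1  (read 1: p3→p1)
  step 5: p4  (read 0: p1→p4)
  step 6: p1  (read 1: p4→p1)
  step 7: p4  (read 0: p1→p4)
  step 8: p3  (read 0: p4→p3)
  step 9: p3  (read 0: p3→p3)
  step 10: p3  (read 0: p3→p3)

The earliest repeat is at step j = 3: A is in p3, which it already visited at step i = 1.

p3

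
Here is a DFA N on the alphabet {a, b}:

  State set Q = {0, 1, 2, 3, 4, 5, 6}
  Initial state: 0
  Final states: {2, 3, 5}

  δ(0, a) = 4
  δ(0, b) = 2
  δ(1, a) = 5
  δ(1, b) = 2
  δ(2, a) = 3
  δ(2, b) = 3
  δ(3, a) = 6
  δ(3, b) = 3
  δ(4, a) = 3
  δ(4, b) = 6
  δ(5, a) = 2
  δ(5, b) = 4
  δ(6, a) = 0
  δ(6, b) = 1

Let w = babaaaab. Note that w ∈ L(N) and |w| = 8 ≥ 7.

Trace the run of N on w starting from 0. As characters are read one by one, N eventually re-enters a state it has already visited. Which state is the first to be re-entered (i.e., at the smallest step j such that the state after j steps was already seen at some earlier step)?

State sequence: 0 -b-> 2 -a-> 3 -b-> 3 -a-> 6 -a-> 0 -a-> 4 -a-> 3 -b-> 3
First repeat at step 3: 3 was already visited.

The earliest repeat is at step j = 3: N is in 3, which it already visited at step i = 2.

3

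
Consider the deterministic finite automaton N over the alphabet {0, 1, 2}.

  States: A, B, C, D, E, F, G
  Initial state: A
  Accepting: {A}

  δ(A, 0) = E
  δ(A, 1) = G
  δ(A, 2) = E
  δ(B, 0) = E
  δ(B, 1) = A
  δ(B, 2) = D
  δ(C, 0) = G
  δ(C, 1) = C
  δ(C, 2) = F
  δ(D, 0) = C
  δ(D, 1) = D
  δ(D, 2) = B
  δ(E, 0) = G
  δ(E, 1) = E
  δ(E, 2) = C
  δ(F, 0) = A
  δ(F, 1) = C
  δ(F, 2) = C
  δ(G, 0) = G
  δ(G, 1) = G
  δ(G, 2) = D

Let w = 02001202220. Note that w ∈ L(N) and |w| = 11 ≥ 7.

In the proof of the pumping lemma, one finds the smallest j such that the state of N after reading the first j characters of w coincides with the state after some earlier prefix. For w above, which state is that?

G

State sequence: A -0-> E -2-> C -0-> G -0-> G -1-> G -2-> D -0-> C -2-> F -2-> C -2-> F -0-> A
First repeat at step 4: G was already visited.

The earliest repeat is at step j = 4: N is in G, which it already visited at step i = 3.
Since N has 7 states, any run of length ≥ 7 visits 7+1 states, so by pigeonhole some state repeats within the first 7 steps — that repeat gives the pumpable loop.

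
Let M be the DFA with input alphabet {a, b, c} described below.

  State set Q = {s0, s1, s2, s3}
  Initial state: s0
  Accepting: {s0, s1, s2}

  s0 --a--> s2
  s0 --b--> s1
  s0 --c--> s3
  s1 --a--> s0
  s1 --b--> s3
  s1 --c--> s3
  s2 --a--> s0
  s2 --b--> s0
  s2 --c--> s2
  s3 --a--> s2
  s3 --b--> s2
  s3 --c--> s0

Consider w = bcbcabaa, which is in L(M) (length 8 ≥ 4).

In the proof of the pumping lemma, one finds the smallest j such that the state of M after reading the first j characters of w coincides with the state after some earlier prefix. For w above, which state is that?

s2

Run of M on w = b c b c a b a a:
  step 0: s0  (start)
  step 1: s1  (read b: s0→s1)
  step 2: s3  (read c: s1→s3)
  step 3: s2  (read b: s3→s2)
  step 4: s2  (read c: s2→s2)   ← first repeat (s2 seen earlier)
  step 5: s0  (read a: s2→s0)
  step 6: s1  (read b: s0→s1)
  step 7: s0  (read a: s1→s0)
  step 8: s2  (read a: s0→s2)

The earliest repeat is at step j = 4: M is in s2, which it already visited at step i = 3.
The DFA has 4 states, so the proof of the pumping lemma guarantees a repeated state among the first 4+1 visited; the segment between the two visits is the pumpable y.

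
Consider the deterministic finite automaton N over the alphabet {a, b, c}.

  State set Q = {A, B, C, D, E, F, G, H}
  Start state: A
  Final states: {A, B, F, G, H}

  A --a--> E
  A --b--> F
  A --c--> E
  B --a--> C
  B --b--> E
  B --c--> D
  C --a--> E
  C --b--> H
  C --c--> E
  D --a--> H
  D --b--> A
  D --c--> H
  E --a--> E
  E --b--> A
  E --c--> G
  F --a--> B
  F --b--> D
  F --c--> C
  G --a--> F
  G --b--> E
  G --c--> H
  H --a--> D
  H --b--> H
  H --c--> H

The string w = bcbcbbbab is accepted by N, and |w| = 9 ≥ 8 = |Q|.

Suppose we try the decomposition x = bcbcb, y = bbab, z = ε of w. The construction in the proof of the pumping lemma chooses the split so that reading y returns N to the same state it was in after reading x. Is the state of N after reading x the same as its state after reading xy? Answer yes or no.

no

Run of N on the first 9 characters of w = b c b c b b b a b:
  step 0: A  (start)
  step 1: F  (read b: A→F)
  step 2: C  (read c: F→C)
  step 3: H  (read b: C→H)
  step 4: H  (read c: H→H)
  step 5: H  (read b: H→H)
  step 6: H  (read b: H→H)
  step 7: H  (read b: H→H)
  step 8: D  (read a: H→D)
  step 9: A  (read b: D→A)

After x (step 5): H. After xy (step 9): A.
They differ (H ≠ A), so y is not a cycle from the state after x; this split is not the one the pumping-lemma construction produces, and pumping y need not keep the string in L(N).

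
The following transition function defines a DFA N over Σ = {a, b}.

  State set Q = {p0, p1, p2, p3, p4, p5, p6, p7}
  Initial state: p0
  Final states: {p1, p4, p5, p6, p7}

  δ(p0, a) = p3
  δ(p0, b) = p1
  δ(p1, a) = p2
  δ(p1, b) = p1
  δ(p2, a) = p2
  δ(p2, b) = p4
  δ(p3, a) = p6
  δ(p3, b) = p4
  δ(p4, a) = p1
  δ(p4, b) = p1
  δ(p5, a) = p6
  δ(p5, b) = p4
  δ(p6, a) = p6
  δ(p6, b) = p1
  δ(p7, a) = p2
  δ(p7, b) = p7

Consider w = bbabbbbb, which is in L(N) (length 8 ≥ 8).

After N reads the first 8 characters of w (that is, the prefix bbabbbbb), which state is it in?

p1

Run of N on the first 8 characters of w = b b a b b b b b:
  step 0: p0  (start)
  step 1: p1  (read b: p0→p1)
  step 2: p1  (read b: p1→p1)
  step 3: p2  (read a: p1→p2)
  step 4: p4  (read b: p2→p4)
  step 5: p1  (read b: p4→p1)
  step 6: p1  (read b: p1→p1)
  step 7: p1  (read b: p1→p1)
  step 8: p1  (read b: p1→p1)

After reading 8 characters, N is in state p1.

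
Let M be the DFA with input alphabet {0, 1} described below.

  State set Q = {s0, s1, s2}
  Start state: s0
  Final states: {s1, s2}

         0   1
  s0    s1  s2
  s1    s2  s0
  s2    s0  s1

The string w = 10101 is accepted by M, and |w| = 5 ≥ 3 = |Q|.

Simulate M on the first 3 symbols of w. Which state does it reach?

Run of M on the first 3 characters of w = 1 0 1:
  step 0: s0  (start)
  step 1: s2  (read 1: s0→s2)
  step 2: s0  (read 0: s2→s0)
  step 3: s2  (read 1: s0→s2)

After reading 3 characters, M is in state s2.
(This kind of state-tracing is the core of the pumping-lemma construction: with 3 states, pigeonhole forces a repeat within the first 3 steps.)

s2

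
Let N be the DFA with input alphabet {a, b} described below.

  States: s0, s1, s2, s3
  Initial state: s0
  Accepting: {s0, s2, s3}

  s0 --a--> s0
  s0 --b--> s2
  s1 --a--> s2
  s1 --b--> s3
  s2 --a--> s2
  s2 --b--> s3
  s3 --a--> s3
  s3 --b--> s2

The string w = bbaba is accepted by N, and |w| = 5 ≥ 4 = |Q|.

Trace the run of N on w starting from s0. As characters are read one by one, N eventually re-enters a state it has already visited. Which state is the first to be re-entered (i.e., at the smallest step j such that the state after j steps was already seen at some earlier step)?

Run of N on w = b b a b a:
  step 0: s0  (start)
  step 1: s2  (read b: s0→s2)
  step 2: s3  (read b: s2→s3)
  step 3: s3  (read a: s3→s3)   ← first repeat (s3 seen earlier)
  step 4: s2  (read b: s3→s2)
  step 5: s2  (read a: s2→s2)

The earliest repeat is at step j = 3: N is in s3, which it already visited at step i = 2.
Since N has 4 states, any run of length ≥ 4 visits 4+1 states, so by pigeonhole some state repeats within the first 4 steps — that repeat gives the pumpable loop.

s3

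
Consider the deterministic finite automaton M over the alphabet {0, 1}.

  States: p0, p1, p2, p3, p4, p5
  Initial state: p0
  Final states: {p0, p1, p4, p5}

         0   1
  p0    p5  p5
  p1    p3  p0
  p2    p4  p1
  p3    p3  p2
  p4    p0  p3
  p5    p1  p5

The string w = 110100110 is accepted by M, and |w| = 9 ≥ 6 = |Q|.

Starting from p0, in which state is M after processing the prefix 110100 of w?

Run of M on the first 6 characters of w = 1 1 0 1 0 0:
  step 0: p0  (start)
  step 1: p5  (read 1: p0→p5)
  step 2: p5  (read 1: p5→p5)
  step 3: p1  (read 0: p5→p1)
  step 4: p0  (read 1: p1→p0)
  step 5: p5  (read 0: p0→p5)
  step 6: p1  (read 0: p5→p1)

After reading 6 characters, M is in state p1.
(This kind of state-tracing is the core of the pumping-lemma construction: with 6 states, pigeonhole forces a repeat within the first 6 steps.)

p1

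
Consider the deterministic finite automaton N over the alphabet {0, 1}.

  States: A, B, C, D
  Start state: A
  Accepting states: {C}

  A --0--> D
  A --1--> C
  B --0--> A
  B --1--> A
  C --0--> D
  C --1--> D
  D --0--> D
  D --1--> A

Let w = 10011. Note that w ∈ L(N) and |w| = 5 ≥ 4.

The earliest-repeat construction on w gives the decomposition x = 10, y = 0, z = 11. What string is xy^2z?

100011

xy^2z = 10·0·0·11 = 100011.
Reading y = 0 takes N from D back to D, so after x·y·y the machine is still in D, and z then leads to the accepting state C. Hence 100011 ∈ L(N).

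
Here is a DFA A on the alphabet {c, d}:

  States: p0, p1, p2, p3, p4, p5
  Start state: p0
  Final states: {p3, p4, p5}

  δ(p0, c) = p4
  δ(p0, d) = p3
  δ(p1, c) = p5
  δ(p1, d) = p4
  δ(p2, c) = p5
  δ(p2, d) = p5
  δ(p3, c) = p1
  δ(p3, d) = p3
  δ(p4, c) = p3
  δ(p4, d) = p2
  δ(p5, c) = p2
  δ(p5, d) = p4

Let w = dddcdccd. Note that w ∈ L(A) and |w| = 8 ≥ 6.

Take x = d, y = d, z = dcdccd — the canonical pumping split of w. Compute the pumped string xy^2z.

xy^2z = d·d·d·dcdccd = ddddcdccd.
Reading y = d takes A from p3 back to p3, so after x·y·y the machine is still in p3, and z then leads to the accepting state p4. Hence ddddcdccd ∈ L(A).

ddddcdccd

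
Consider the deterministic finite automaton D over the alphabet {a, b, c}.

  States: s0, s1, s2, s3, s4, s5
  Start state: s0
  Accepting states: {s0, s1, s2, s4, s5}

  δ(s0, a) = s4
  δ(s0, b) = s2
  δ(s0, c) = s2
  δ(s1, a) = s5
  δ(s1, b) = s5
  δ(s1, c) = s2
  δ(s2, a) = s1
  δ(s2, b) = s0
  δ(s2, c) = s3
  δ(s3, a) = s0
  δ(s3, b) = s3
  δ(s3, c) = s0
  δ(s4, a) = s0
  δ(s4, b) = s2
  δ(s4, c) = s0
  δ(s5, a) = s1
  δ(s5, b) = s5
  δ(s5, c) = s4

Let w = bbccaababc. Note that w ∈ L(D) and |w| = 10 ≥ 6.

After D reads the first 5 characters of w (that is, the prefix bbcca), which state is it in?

Run of D on the first 5 characters of w = b b c c a:
  step 0: s0  (start)
  step 1: s2  (read b: s0→s2)
  step 2: s0  (read b: s2→s0)
  step 3: s2  (read c: s0→s2)
  step 4: s3  (read c: s2→s3)
  step 5: s0  (read a: s3→s0)

After reading 5 characters, D is in state s0.
(This kind of state-tracing is the core of the pumping-lemma construction: with 6 states, pigeonhole forces a repeat within the first 6 steps.)

s0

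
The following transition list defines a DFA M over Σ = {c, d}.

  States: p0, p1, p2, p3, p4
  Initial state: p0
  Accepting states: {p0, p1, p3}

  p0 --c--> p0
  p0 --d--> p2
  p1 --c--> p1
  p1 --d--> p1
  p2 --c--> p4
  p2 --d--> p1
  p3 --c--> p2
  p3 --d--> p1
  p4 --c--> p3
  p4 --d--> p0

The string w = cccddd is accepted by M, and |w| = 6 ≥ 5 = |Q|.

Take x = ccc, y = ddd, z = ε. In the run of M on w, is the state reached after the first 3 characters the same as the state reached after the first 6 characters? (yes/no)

no

Run of M on the first 6 characters of w = c c c d d d:
  step 0: p0  (start)
  step 1: p0  (read c: p0→p0)
  step 2: p0  (read c: p0→p0)
  step 3: p0  (read c: p0→p0)
  step 4: p2  (read d: p0→p2)
  step 5: p1  (read d: p2→p1)
  step 6: p1  (read d: p1→p1)

After x (step 3): p0. After xy (step 6): p1.
They differ (p0 ≠ p1), so y is not a cycle from the state after x; this split is not the one the pumping-lemma construction produces, and pumping y need not keep the string in L(M).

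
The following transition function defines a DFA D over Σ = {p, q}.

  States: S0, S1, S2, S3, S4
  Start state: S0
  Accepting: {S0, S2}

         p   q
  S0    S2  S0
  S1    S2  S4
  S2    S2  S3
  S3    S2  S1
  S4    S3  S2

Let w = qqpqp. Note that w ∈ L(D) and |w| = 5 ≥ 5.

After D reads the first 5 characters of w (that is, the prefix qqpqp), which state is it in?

S2

Run of D on the first 5 characters of w = q q p q p:
  step 0: S0  (start)
  step 1: S0  (read q: S0→S0)
  step 2: S0  (read q: S0→S0)
  step 3: S2  (read p: S0→S2)
  step 4: S3  (read q: S2→S3)
  step 5: S2  (read p: S3→S2)

After reading 5 characters, D is in state S2.
(This kind of state-tracing is the core of the pumping-lemma construction: with 5 states, pigeonhole forces a repeat within the first 5 steps.)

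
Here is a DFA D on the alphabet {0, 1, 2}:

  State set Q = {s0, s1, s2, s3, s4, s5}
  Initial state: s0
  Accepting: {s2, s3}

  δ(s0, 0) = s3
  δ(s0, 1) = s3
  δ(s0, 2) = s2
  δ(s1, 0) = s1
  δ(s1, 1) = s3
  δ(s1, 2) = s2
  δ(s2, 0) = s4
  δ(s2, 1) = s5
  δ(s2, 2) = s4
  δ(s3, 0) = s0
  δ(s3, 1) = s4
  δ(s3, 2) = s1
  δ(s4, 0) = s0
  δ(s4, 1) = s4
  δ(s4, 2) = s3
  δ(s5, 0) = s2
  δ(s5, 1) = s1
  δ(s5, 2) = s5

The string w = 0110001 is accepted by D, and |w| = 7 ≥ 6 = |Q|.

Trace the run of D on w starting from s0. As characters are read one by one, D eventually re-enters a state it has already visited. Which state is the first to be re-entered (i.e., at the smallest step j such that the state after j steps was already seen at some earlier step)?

State sequence: s0 -0-> s3 -1-> s4 -1-> s4 -0-> s0 -0-> s3 -0-> s0 -1-> s3
First repeat at step 3: s4 was already visited.

The earliest repeat is at step j = 3: D is in s4, which it already visited at step i = 2.
The DFA has 6 states, so the proof of the pumping lemma guarantees a repeated state among the first 6+1 visited; the segment between the two visits is the pumpable y.

s4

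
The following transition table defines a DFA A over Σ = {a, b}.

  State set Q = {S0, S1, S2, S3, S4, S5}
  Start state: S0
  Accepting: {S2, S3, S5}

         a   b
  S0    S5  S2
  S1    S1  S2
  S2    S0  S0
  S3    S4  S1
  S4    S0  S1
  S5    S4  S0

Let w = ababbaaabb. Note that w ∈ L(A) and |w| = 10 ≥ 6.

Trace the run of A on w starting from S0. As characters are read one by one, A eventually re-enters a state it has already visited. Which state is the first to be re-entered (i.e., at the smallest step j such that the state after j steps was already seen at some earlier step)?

State sequence: S0 -a-> S5 -b-> S0 -a-> S5 -b-> S0 -b-> S2 -a-> S0 -a-> S5 -a-> S4 -b-> S1 -b-> S2
First repeat at step 2: S0 was already visited.

The earliest repeat is at step j = 2: A is in S0, which it already visited at step i = 0.
Pumping length from the standard proof: p = 6 (the number of states). The repeated state found above gives |xy| = j ≤ 6 and |y| = j − i ≥ 1.

S0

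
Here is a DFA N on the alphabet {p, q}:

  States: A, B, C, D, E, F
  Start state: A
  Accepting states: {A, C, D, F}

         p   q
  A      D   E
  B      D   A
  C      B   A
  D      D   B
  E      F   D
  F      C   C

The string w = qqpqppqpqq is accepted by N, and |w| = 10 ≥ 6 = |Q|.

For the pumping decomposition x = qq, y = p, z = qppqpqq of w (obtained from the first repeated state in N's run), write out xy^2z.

xy^2z = qq·p·p·qppqpqq = qqppqppqpqq.
Reading y = p takes N from D back to D, so after x·y·y the machine is still in D, and z then leads to the accepting state A. Hence qqppqppqpqq ∈ L(N).

qqppqppqpqq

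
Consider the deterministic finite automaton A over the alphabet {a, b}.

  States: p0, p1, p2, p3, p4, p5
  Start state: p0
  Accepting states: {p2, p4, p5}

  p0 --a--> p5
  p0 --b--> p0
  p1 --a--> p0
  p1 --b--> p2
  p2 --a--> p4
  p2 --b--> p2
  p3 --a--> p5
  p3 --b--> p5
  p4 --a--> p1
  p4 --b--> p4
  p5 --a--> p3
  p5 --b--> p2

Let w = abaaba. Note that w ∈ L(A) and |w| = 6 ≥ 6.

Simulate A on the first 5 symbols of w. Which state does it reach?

p2

State sequence: p0 -a-> p5 -b-> p2 -a-> p4 -a-> p1 -b-> p2

After reading 5 characters, A is in state p2.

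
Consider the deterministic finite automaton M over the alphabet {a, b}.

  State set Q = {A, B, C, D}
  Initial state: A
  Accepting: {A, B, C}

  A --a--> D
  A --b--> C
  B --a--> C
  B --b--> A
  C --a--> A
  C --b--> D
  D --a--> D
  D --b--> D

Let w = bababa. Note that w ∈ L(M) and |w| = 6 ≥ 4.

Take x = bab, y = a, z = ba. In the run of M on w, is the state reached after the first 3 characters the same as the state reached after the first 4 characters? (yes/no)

no

State sequence: A -b-> C -a-> A -b-> C -a-> A

After x (step 3): C. After xy (step 4): A.
They differ (C ≠ A), so y is not a cycle from the state after x; this split is not the one the pumping-lemma construction produces, and pumping y need not keep the string in L(M).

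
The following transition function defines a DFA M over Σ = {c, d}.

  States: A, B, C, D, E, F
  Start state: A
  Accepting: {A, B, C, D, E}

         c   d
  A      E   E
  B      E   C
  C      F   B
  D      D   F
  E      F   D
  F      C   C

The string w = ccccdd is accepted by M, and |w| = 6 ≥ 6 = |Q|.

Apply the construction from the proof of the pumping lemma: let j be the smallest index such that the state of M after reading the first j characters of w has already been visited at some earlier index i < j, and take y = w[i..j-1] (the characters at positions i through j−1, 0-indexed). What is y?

cc

State sequence: A -c-> E -c-> F -c-> C -c-> F -d-> C -d-> B
First repeat at step 4: F was already visited.

So i = 2, j = 4, giving x = w[0:2] = cc, y = w[2:4] = cc, z = w[4:6] = dd.
Check: |xy| = 4 ≤ 6 and |y| = 2 ≥ 1. Reading y takes M from F back to F, so every xyⁱz is accepted.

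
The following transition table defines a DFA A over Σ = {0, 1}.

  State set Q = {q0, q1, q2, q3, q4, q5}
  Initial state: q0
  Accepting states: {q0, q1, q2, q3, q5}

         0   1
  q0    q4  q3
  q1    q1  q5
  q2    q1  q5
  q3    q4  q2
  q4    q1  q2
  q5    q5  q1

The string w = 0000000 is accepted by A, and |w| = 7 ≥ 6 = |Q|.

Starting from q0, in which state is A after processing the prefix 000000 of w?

Run of A on the first 6 characters of w = 0 0 0 0 0 0:
  step 0: q0  (start)
  step 1: q4  (read 0: q0→q4)
  step 2: q1  (read 0: q4→q1)
  step 3: q1  (read 0: q1→q1)
  step 4: q1  (read 0: q1→q1)
  step 5: q1  (read 0: q1→q1)
  step 6: q1  (read 0: q1→q1)

After reading 6 characters, A is in state q1.

q1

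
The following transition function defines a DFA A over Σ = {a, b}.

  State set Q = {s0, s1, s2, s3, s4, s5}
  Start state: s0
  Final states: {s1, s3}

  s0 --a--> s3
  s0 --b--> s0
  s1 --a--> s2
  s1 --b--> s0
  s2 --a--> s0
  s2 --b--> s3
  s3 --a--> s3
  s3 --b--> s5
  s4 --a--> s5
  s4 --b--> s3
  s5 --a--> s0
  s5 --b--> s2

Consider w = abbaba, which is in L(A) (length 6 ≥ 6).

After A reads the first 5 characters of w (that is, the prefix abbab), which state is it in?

s0

State sequence: s0 -a-> s3 -b-> s5 -b-> s2 -a-> s0 -b-> s0

After reading 5 characters, A is in state s0.
(This kind of state-tracing is the core of the pumping-lemma construction: with 6 states, pigeonhole forces a repeat within the first 6 steps.)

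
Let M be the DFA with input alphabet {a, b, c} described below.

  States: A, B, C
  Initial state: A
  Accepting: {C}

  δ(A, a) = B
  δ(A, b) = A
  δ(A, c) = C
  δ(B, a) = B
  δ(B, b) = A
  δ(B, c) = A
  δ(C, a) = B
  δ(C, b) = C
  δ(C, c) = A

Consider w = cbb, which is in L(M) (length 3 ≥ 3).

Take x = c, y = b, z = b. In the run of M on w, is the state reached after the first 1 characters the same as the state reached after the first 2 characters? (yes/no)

yes

State sequence: A -c-> C -b-> C

After x (step 1): C. After xy (step 2): C.
They match, so y = b drives M around a cycle from C back to itself; pumping y any number of times keeps M in C before reading z, and xyⁱz ∈ L(M) for every i ≥ 0.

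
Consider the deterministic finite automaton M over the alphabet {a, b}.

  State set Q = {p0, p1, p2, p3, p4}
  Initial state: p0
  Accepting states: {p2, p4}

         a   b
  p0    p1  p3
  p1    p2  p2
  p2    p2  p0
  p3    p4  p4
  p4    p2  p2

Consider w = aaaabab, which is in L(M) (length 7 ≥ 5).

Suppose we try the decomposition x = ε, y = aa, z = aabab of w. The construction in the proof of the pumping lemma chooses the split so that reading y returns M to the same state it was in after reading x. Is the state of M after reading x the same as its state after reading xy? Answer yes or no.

State sequence: p0 -a-> p1 -a-> p2

After x (step 0): p0. After xy (step 2): p2.
They differ (p0 ≠ p2), so y is not a cycle from the state after x; this split is not the one the pumping-lemma construction produces, and pumping y need not keep the string in L(M).

no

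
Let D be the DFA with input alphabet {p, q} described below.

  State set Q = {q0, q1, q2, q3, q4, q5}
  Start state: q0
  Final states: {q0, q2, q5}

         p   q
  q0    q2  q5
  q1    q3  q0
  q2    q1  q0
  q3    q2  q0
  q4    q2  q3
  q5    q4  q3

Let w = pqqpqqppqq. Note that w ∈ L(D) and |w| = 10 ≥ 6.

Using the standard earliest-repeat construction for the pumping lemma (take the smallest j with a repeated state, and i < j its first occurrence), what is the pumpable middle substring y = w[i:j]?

pq

Run of D on w = p q q p q q p p q q:
  step 0: q0  (start)
  step 1: q2  (read p: q0→q2)
  step 2: q0  (read q: q2→q0)   ← first repeat (q0 seen earlier)
  step 3: q5  (read q: q0→q5)
  step 4: q4  (read p: q5→q4)
  step 5: q3  (read q: q4→q3)
  step 6: q0  (read q: q3→q0)
  step 7: q2  (read p: q0→q2)
  step 8: q1  (read p: q2→q1)
  step 9: q0  (read q: q1→q0)
  step 10: q5  (read q: q0→q5)

So i = 0, j = 2, giving x = w[0:0] = ε, y = w[0:2] = pq, z = w[2:10] = qpqqppqq.
Check: |xy| = 2 ≤ 6 and |y| = 2 ≥ 1. Reading y takes D from q0 back to q0, so every xyⁱz is accepted.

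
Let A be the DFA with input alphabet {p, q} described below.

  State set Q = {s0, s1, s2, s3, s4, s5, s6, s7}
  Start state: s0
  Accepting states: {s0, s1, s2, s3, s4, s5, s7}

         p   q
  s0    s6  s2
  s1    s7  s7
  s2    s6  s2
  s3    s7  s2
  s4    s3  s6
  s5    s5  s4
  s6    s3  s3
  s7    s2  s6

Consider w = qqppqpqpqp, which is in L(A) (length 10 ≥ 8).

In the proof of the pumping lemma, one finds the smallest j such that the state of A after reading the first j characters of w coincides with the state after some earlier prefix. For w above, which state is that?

s2

Run of A on w = q q p p q p q p q p:
  step 0: s0  (start)
  step 1: s2  (read q: s0→s2)
  step 2: s2  (read q: s2→s2)   ← first repeat (s2 seen earlier)
  step 3: s6  (read p: s2→s6)
  step 4: s3  (read p: s6→s3)
  step 5: s2  (read q: s3→s2)
  step 6: s6  (read p: s2→s6)
  step 7: s3  (read q: s6→s3)
  step 8: s7  (read p: s3→s7)
  step 9: s6  (read q: s7→s6)
  step 10: s3  (read p: s6→s3)

The earliest repeat is at step j = 2: A is in s2, which it already visited at step i = 1.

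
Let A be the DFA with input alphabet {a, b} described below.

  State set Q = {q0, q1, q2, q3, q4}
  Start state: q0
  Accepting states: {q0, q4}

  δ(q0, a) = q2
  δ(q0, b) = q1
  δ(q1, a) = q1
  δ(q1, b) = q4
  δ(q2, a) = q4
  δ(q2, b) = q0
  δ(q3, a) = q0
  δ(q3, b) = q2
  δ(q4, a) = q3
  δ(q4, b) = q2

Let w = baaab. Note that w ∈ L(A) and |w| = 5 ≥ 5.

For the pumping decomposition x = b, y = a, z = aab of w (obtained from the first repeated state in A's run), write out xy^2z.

xy^2z = b·a·a·aab = baaaab.
Reading y = a takes A from q1 back to q1, so after x·y·y the machine is still in q1, and z then leads to the accepting state q4. Hence baaaab ∈ L(A).

baaaab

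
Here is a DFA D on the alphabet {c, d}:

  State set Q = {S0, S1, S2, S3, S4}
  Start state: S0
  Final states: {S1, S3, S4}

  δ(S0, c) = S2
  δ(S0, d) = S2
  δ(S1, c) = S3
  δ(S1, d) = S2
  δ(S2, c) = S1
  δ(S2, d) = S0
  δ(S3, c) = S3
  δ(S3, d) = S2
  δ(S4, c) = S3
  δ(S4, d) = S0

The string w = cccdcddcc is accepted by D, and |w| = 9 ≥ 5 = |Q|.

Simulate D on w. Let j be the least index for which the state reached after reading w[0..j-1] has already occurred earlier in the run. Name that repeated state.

Run of D on w = c c c d c d d c c:
  step 0: S0  (start)
  step 1: S2  (read c: S0→S2)
  step 2: S1  (read c: S2→S1)
  step 3: S3  (read c: S1→S3)
  step 4: S2  (read d: S3→S2)   ← first repeat (S2 seen earlier)
  step 5: S1  (read c: S2→S1)
  step 6: S2  (read d: S1→S2)
  step 7: S0  (read d: S2→S0)
  step 8: S2  (read c: S0→S2)
  step 9: S1  (read c: S2→S1)

The earliest repeat is at step j = 4: D is in S2, which it already visited at step i = 1.

S2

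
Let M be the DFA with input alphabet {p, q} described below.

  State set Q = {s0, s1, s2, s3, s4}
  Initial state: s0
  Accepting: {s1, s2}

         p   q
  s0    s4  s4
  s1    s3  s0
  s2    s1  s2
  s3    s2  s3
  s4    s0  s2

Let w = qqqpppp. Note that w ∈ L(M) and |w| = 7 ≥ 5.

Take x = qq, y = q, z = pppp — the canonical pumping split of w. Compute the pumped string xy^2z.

xy^2z = qq·q·q·pppp = qqqqpppp.
Reading y = q takes M from s2 back to s2, so after x·y·y the machine is still in s2, and z then leads to the accepting state s1. Hence qqqqpppp ∈ L(M).

qqqqpppp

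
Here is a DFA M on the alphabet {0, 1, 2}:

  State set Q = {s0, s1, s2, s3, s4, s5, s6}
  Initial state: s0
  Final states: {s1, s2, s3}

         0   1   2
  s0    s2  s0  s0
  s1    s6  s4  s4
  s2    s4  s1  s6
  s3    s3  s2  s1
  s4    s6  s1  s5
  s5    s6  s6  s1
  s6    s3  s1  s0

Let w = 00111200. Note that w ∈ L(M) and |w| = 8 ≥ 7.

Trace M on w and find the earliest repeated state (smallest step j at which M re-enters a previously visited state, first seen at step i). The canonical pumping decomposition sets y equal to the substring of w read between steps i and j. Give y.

11

State sequence: s0 -0-> s2 -0-> s4 -1-> s1 -1-> s4 -1-> s1 -2-> s4 -0-> s6 -0-> s3
First repeat at step 4: s4 was already visited.

So i = 2, j = 4, giving x = w[0:2] = 00, y = w[2:4] = 11, z = w[4:8] = 1200.
Check: |xy| = 4 ≤ 7 and |y| = 2 ≥ 1. Reading y takes M from s4 back to s4, so every xyⁱz is accepted.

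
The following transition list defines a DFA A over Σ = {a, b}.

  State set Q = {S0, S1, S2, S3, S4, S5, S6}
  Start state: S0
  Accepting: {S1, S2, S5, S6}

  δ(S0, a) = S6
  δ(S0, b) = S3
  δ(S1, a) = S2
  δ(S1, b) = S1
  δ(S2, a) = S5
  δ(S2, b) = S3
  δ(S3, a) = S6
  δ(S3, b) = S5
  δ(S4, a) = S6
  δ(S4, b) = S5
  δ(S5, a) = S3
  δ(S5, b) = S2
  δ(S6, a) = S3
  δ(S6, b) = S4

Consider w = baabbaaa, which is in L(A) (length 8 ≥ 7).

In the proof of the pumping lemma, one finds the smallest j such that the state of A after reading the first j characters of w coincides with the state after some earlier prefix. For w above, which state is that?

Run of A on w = b a a b b a a a:
  step 0: S0  (start)
  step 1: S3  (read b: S0→S3)
  step 2: S6  (read a: S3→S6)
  step 3: S3  (read a: S6→S3)   ← first repeat (S3 seen earlier)
  step 4: S5  (read b: S3→S5)
  step 5: S2  (read b: S5→S2)
  step 6: S5  (read a: S2→S5)
  step 7: S3  (read a: S5→S3)
  step 8: S6  (read a: S3→S6)

The earliest repeat is at step j = 3: A is in S3, which it already visited at step i = 1.

S3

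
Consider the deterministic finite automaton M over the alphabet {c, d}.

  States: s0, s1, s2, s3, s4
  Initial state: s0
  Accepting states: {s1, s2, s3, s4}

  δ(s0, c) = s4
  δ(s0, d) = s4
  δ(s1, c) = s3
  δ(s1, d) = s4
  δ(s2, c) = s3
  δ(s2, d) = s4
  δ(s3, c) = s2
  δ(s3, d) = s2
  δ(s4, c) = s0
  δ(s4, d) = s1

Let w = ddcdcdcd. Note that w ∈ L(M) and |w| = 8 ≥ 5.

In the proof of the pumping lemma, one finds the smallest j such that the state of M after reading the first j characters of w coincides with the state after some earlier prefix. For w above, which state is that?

Run of M on w = d d c d c d c d:
  step 0: s0  (start)
  step 1: s4  (read d: s0→s4)
  step 2: s1  (read d: s4→s1)
  step 3: s3  (read c: s1→s3)
  step 4: s2  (read d: s3→s2)
  step 5: s3  (read c: s2→s3)   ← first repeat (s3 seen earlier)
  step 6: s2  (read d: s3→s2)
  step 7: s3  (read c: s2→s3)
  step 8: s2  (read d: s3→s2)

The earliest repeat is at step j = 5: M is in s3, which it already visited at step i = 3.

s3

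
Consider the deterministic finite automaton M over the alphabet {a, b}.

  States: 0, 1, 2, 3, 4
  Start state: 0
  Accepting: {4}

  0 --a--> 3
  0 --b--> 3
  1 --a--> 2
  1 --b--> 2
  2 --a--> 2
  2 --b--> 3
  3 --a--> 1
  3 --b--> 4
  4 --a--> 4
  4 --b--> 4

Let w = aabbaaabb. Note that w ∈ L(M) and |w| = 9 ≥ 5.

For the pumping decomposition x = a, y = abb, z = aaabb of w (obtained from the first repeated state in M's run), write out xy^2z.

xy^2z = a·abb·abb·aaabb = aabbabbaaabb.
Reading y = abb takes M from 3 back to 3, so after x·y·y the machine is still in 3, and z then leads to the accepting state 4. Hence aabbabbaaabb ∈ L(M).

aabbabbaaabb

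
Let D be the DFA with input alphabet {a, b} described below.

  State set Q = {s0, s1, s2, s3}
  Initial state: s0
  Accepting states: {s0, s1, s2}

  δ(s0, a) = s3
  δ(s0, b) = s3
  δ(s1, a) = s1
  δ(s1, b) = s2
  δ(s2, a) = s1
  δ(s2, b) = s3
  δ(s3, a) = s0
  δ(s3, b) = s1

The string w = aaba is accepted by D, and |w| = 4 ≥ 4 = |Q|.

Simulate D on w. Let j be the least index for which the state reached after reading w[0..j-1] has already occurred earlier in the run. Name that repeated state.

s0

Run of D on w = a a b a:
  step 0: s0  (start)
  step 1: s3  (read a: s0→s3)
  step 2: s0  (read a: s3→s0)   ← first repeat (s0 seen earlier)
  step 3: s3  (read b: s0→s3)
  step 4: s0  (read a: s3→s0)

The earliest repeat is at step j = 2: D is in s0, which it already visited at step i = 0.
Since D has 4 states, any run of length ≥ 4 visits 4+1 states, so by pigeonhole some state repeats within the first 4 steps — that repeat gives the pumpable loop.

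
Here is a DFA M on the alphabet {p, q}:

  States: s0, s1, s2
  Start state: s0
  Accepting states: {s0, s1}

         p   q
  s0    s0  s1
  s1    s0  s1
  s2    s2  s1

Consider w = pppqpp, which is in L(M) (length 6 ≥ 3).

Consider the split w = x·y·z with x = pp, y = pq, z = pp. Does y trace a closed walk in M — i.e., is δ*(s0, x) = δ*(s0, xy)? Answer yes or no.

no

Run of M on the first 4 characters of w = p p p q:
  step 0: s0  (start)
  step 1: s0  (read p: s0→s0)
  step 2: s0  (read p: s0→s0)
  step 3: s0  (read p: s0→s0)
  step 4: s1  (read q: s0→s1)

After x (step 2): s0. After xy (step 4): s1.
They differ (s0 ≠ s1), so y is not a cycle from the state after x; this split is not the one the pumping-lemma construction produces, and pumping y need not keep the string in L(M).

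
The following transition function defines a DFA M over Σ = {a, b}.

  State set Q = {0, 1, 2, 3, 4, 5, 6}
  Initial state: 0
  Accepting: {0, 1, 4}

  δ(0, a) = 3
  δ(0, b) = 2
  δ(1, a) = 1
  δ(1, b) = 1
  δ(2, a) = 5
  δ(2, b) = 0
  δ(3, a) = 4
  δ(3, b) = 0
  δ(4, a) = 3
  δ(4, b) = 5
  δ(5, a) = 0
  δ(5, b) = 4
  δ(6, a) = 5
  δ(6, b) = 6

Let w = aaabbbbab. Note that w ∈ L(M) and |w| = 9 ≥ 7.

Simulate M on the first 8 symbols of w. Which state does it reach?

Run of M on the first 8 characters of w = a a a b b b b a:
  step 0: 0  (start)
  step 1: 3  (read a: 0→3)
  step 2: 4  (read a: 3→4)
  step 3: 3  (read a: 4→3)
  step 4: 0  (read b: 3→0)
  step 5: 2  (read b: 0→2)
  step 6: 0  (read b: 2→0)
  step 7: 2  (read b: 0→2)
  step 8: 5  (read a: 2→5)

After reading 8 characters, M is in state 5.

5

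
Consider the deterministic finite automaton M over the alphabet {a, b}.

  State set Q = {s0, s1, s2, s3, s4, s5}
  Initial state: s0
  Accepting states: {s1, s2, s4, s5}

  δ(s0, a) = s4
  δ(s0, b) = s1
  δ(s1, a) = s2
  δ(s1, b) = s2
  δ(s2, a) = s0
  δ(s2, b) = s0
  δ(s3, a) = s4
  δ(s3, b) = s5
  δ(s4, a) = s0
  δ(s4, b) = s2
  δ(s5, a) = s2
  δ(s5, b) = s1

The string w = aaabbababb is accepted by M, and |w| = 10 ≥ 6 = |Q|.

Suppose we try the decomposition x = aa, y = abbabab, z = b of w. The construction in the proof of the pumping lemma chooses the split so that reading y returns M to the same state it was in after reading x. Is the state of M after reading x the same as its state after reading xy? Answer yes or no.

Run of M on the first 9 characters of w = a a a b b a b a b:
  step 0: s0  (start)
  step 1: s4  (read a: s0→s4)
  step 2: s0  (read a: s4→s0)
  step 3: s4  (read a: s0→s4)
  step 4: s2  (read b: s4→s2)
  step 5: s0  (read b: s2→s0)
  step 6: s4  (read a: s0→s4)
  step 7: s2  (read b: s4→s2)
  step 8: s0  (read a: s2→s0)
  step 9: s1  (read b: s0→s1)

After x (step 2): s0. After xy (step 9): s1.
They differ (s0 ≠ s1), so y is not a cycle from the state after x; this split is not the one the pumping-lemma construction produces, and pumping y need not keep the string in L(M).

no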